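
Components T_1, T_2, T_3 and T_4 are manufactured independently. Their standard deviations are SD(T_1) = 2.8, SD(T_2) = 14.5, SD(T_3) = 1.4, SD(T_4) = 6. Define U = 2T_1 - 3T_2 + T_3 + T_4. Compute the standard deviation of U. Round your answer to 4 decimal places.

Var(T_1) = 7.84, Var(T_2) = 210.25, Var(T_3) = 1.96, Var(T_4) = 36
By independence, Var(U) = (2)²Var(T_1) + (-3)²Var(T_2) + (1)²Var(T_3) + (1)²Var(T_4)
= (2)²·7.84 + (-3)²·210.25 + (1)²·1.96 + (1)²·36 = 1961.57
SD(U) = √1961.57 ≈ 44.2896

44.2896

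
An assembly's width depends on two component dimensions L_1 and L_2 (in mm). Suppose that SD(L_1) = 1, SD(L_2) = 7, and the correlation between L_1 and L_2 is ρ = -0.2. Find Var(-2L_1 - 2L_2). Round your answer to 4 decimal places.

Var(L_1) = (1)² = 1;  Var(L_2) = (7)² = 49
Cov(L_1,L_2) = ρ·SD(L_1)·SD(L_2) = -0.2·1·7 = -1.4
Var(-2L_1 - 2L_2) = (-2)²·Var(L_1) + (-2)²·Var(L_2) + 2·(-2)·(-2)·Cov(L_1,L_2)
= 4·1 + 4·49 + 8·-1.4 = 188.8

188.8000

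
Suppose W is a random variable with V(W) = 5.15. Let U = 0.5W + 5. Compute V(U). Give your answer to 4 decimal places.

V(0.5W + 5) = (0.5)²·V(W) = 0.25·5.15 = 1.2875

1.2875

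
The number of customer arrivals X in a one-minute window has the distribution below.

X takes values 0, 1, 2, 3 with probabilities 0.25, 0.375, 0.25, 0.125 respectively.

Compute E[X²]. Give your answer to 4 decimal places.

E[X²] = (0)²(0.25) + (1)²(0.375) + (2)²(0.25) + (3)²(0.125) = 2.5

2.5000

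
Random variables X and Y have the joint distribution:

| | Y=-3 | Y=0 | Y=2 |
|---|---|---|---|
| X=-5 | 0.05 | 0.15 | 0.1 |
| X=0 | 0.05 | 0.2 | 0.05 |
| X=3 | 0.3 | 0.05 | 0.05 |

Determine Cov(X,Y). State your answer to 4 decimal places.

-2.8900

E[X] = -0.3,  E[Y] = -0.8
E[XY] = -2.65
Cov(X,Y) = E[XY] − E[X]E[Y] = -2.65 − (-0.3)(-0.8) = -2.89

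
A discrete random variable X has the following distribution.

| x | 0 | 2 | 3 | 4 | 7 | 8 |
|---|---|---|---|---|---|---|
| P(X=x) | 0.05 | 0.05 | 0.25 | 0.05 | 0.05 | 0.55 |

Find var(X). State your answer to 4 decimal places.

7.2600

E[X] = (0)(0.05) + (2)(0.05) + (3)(0.25) + (4)(0.05) + (7)(0.05) + (8)(0.55) = 5.8
E[X²] = (0)²(0.05) + (2)²(0.05) + (3)²(0.25) + (4)²(0.05) + (7)²(0.05) + (8)²(0.55) = 40.9
var(X) = E[X²] − (E[X])² = 40.9 − (5.8)² = 7.26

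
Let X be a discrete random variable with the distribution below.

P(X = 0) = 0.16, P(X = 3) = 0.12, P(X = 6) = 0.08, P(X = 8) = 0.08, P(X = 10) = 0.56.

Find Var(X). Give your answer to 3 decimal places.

E[X] = (0)(0.16) + (3)(0.12) + (6)(0.08) + (8)(0.08) + (10)(0.56) = 7.08
E[X²] = (0)²(0.16) + (3)²(0.12) + (6)²(0.08) + (8)²(0.08) + (10)²(0.56) = 65.08
Var(X) = E[X²] − (E[X])² = 65.08 − (7.08)² = 14.9536

14.954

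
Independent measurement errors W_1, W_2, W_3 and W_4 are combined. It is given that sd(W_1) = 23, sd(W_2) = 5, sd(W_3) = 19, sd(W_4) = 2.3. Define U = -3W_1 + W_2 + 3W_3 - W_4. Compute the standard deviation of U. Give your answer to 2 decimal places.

Var(W_1) = 529, Var(W_2) = 25, Var(W_3) = 361, Var(W_4) = 5.29
By independence, Var(U) = (-3)²Var(W_1) + (1)²Var(W_2) + (3)²Var(W_3) + (-1)²Var(W_4)
= (-3)²·529 + (1)²·25 + (3)²·361 + (-1)²·5.29 = 8040.29
sd(U) = √8040.29 ≈ 89.67

89.67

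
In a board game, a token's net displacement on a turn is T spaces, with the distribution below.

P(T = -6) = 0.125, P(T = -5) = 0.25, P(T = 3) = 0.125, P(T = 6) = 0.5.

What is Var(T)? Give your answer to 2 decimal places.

27.98

E[T] = (-6)(0.125) + (-5)(0.25) + (3)(0.125) + (6)(0.5) = 1.375
E[T²] = (-6)²(0.125) + (-5)²(0.25) + (3)²(0.125) + (6)²(0.5) = 29.875
Var(T) = E[T²] − (E[T])² = 29.875 − (1.375)² = 27.984375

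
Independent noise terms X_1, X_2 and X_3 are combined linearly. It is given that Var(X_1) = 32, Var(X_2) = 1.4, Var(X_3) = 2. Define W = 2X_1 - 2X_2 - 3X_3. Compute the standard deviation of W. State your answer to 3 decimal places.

12.313

By independence, Var(W) = (2)²Var(X_1) + (-2)²Var(X_2) + (-3)²Var(X_3)
= (2)²·32 + (-2)²·1.4 + (-3)²·2 = 151.6
SD(W) = √151.6 ≈ 12.313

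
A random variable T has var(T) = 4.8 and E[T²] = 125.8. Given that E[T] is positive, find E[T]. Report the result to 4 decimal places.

11.0000

(E[T])² = E[T²] − var(T) = 125.8 − 4.8 = 121
E[T] = √121 = 11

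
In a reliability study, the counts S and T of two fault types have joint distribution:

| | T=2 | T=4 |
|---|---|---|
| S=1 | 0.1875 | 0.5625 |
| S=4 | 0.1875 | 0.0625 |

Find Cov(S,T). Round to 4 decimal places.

E[S] = 1.75,  E[T] = 3.25
E[ST] = 5.125
Cov(S,T) = E[ST] − E[S]E[T] = 5.125 − (1.75)(3.25) = -0.5625

-0.5625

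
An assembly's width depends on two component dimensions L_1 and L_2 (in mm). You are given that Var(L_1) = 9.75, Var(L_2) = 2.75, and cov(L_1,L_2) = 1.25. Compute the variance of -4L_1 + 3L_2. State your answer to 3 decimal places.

150.750

Var(-4L_1 + 3L_2) = (-4)²·Var(L_1) + (3)²·Var(L_2) + 2·(-4)·(3)·cov(L_1,L_2)
= 16·9.75 + 9·2.75 + -24·1.25 = 150.75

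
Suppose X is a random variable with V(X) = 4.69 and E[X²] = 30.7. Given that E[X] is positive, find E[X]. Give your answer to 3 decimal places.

5.100

(E[X])² = E[X²] − V(X) = 30.7 − 4.69 = 26.01
E[X] = √26.01 = 5.1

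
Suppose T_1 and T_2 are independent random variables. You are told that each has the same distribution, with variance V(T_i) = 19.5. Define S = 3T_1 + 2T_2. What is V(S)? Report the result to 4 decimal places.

By independence, V(S) = (3)²V(T_1) + (2)²V(T_2)
= (3)²·19.5 + (2)²·19.5 = 253.5

253.5000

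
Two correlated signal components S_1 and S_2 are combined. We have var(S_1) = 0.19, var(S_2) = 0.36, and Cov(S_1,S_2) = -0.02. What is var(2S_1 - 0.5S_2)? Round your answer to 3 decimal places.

0.890

var(2S_1 - 0.5S_2) = (2)²·var(S_1) + (-0.5)²·var(S_2) + 2·(2)·(-0.5)·Cov(S_1,S_2)
= 4·0.19 + 0.25·0.36 + -2·-0.02 = 0.89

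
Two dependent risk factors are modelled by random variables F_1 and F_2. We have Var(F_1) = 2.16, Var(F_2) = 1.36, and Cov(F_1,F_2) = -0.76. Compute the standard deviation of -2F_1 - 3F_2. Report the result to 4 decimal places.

3.4293

Var(-2F_1 - 3F_2) = (-2)²·Var(F_1) + (-3)²·Var(F_2) + 2·(-2)·(-3)·Cov(F_1,F_2)
= 4·2.16 + 9·1.36 + 12·-0.76 = 11.76
sd(-2F_1 - 3F_2) = √11.76 ≈ 3.4293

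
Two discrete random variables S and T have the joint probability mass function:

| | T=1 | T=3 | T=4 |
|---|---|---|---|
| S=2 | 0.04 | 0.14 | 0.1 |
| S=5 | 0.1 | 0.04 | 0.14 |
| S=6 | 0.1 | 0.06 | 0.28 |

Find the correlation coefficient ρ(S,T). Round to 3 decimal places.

E[S] = 4.6,  E[T] = 3.04
E[ST] = 14.02
Cov(S,T) = E[ST] − E[S]E[T] = 14.02 − (4.6)(3.04) = 0.036
V(S) = 2.8,  V(T) = 1.4784
ρ = 0.036 / √(2.8·1.4784) ≈ 0.018

0.018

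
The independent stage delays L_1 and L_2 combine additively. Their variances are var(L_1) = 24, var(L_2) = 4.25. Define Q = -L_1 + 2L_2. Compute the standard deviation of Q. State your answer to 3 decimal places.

6.403

By independence, var(Q) = (-1)²var(L_1) + (2)²var(L_2)
= (-1)²·24 + (2)²·4.25 = 41
SD(Q) = √41 ≈ 6.403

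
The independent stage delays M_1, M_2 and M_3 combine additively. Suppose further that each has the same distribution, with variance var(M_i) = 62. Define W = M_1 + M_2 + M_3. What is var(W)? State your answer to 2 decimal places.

By independence, var(W) = (1)²var(M_1) + (1)²var(M_2) + (1)²var(M_3)
= (1)²·62 + (1)²·62 + (1)²·62 = 186

186.00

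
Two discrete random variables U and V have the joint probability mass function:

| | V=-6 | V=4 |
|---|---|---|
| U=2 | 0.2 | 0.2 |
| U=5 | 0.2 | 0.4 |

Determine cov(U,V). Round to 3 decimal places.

E[U] = 3.8,  E[V] = 0
E[UV] = 1.2
cov(U,V) = E[UV] − E[U]E[V] = 1.2 − (3.8)(0) = 1.2

1.200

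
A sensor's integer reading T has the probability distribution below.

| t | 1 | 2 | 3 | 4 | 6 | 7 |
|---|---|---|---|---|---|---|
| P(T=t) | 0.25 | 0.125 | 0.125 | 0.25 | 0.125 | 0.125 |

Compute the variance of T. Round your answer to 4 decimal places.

4.2500

E[T] = (1)(0.25) + (2)(0.125) + (3)(0.125) + (4)(0.25) + (6)(0.125) + (7)(0.125) = 3.5
E[T²] = (1)²(0.25) + (2)²(0.125) + (3)²(0.125) + (4)²(0.25) + (6)²(0.125) + (7)²(0.125) = 16.5
Var(T) = E[T²] − (E[T])² = 16.5 − (3.5)² = 4.25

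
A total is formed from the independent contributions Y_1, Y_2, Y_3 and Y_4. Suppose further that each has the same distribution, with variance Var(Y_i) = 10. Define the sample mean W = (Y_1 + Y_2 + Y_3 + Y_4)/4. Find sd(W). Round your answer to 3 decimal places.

1.581

By independence, Var(W) = (0.25)²Var(Y_1) + (0.25)²Var(Y_2) + (0.25)²Var(Y_3) + (0.25)²Var(Y_4)
= (0.25)²·10 + (0.25)²·10 + (0.25)²·10 + (0.25)²·10 = 2.5
sd(W) = √2.5 ≈ 1.581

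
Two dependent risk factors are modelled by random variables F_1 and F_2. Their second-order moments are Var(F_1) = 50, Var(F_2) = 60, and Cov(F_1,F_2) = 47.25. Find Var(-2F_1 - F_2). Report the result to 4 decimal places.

Var(-2F_1 - F_2) = (-2)²·Var(F_1) + (-1)²·Var(F_2) + 2·(-2)·(-1)·Cov(F_1,F_2)
= 4·50 + 1·60 + 4·47.25 = 449

449.0000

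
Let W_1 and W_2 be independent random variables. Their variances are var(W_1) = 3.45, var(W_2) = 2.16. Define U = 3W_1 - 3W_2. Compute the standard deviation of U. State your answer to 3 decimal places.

By independence, var(U) = (3)²var(W_1) + (-3)²var(W_2)
= (3)²·3.45 + (-3)²·2.16 = 50.49
σ(U) = √50.49 ≈ 7.106

7.106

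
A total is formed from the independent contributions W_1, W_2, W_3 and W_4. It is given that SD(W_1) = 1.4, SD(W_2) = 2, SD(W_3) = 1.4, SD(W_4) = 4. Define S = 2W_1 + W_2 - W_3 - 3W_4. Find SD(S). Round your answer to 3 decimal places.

Var(W_1) = 1.96, Var(W_2) = 4, Var(W_3) = 1.96, Var(W_4) = 16
By independence, Var(S) = (2)²Var(W_1) + (1)²Var(W_2) + (-1)²Var(W_3) + (-3)²Var(W_4)
= (2)²·1.96 + (1)²·4 + (-1)²·1.96 + (-3)²·16 = 157.8
SD(S) = √157.8 ≈ 12.562

12.562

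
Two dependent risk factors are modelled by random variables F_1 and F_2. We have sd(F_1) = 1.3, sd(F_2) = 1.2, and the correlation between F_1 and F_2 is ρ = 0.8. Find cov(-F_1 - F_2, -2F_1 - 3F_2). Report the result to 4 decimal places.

13.9400

Var(F_1) = (1.3)² = 1.69;  Var(F_2) = (1.2)² = 1.44
cov(F_1,F_2) = ρ·sd(F_1)·sd(F_2) = 0.8·1.3·1.2 = 1.248
cov(-F_1 - F_2, -2F_1 - 3F_2) = (-1)(-2)Var(F_1) + (-1)(-3)Var(F_2) + [(-1)(-3) + (-1)(-2)]cov(F_1,F_2)
= 2·1.69 + 3·1.44 + 5·1.248 = 13.94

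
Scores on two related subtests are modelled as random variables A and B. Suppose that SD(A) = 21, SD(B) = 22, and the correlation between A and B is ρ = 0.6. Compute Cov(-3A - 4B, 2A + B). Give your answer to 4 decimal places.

var(A) = (21)² = 441;  var(B) = (22)² = 484
Cov(A,B) = ρ·SD(A)·SD(B) = 0.6·21·22 = 277.2
Cov(-3A - 4B, 2A + B) = (-3)(2)var(A) + (-4)(1)var(B) + [(-3)(1) + (-4)(2)]Cov(A,B)
= -6·441 + -4·484 + -11·277.2 = -7631.2

-7631.2000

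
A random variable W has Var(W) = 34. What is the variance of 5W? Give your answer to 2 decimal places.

Var(5W) = (5)²·Var(W) = 25·34 = 850

850.00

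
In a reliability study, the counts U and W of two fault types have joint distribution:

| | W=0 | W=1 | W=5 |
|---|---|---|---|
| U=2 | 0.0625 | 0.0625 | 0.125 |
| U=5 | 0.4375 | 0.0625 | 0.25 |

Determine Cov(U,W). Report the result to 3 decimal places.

E[U] = 4.25,  E[W] = 2
E[UW] = 7.9375
Cov(U,W) = E[UW] − E[U]E[W] = 7.9375 − (4.25)(2) = -0.5625

-0.563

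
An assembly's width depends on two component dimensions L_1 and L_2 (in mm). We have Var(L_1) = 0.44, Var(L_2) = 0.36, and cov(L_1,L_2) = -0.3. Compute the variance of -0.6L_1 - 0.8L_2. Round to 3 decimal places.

Var(-0.6L_1 - 0.8L_2) = (-0.6)²·Var(L_1) + (-0.8)²·Var(L_2) + 2·(-0.6)·(-0.8)·cov(L_1,L_2)
= 0.36·0.44 + 0.64·0.36 + 0.96·-0.3 = 0.1008

0.101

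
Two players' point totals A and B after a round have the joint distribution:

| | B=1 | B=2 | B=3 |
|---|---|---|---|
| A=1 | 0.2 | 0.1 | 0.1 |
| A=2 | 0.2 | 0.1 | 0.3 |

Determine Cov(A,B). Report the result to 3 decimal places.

0.100

E[A] = 1.6,  E[B] = 2
E[AB] = 3.3
Cov(A,B) = E[AB] − E[A]E[B] = 3.3 − (1.6)(2) = 0.1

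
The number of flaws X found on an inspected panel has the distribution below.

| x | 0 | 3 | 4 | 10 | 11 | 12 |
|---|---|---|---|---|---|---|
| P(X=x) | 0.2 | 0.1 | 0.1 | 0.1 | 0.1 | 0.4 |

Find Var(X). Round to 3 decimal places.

24.440

E[X] = (0)(0.2) + (3)(0.1) + (4)(0.1) + (10)(0.1) + (11)(0.1) + (12)(0.4) = 7.6
E[X²] = (0)²(0.2) + (3)²(0.1) + (4)²(0.1) + (10)²(0.1) + (11)²(0.1) + (12)²(0.4) = 82.2
Var(X) = E[X²] − (E[X])² = 82.2 − (7.6)² = 24.44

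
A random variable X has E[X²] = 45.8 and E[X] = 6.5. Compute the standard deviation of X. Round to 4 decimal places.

1.8841

var(X) = 45.8 − (6.5)² = 3.55
σ(X) = √3.55 ≈ 1.8841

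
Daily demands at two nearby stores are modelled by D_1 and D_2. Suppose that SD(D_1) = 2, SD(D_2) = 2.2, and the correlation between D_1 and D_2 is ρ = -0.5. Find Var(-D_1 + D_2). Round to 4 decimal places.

13.2400

Var(D_1) = (2)² = 4;  Var(D_2) = (2.2)² = 4.84
Cov(D_1,D_2) = ρ·SD(D_1)·SD(D_2) = -0.5·2·2.2 = -2.2
Var(-D_1 + D_2) = (-1)²·Var(D_1) + (1)²·Var(D_2) + 2·(-1)·(1)·Cov(D_1,D_2)
= 1·4 + 1·4.84 + -2·-2.2 = 13.24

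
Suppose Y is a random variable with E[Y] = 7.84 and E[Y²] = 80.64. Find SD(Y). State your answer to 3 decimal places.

4.379

Var(Y) = 80.64 − (7.84)² = 19.1744
SD(Y) = √19.1744 ≈ 4.379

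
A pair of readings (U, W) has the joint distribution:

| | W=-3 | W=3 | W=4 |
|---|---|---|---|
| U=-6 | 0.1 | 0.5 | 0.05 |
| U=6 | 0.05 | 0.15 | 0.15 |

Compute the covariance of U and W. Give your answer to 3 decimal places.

1.140

E[U] = -1.8,  E[W] = 2.3
E[UW] = -3
Cov(U,W) = E[UW] − E[U]E[W] = -3 − (-1.8)(2.3) = 1.14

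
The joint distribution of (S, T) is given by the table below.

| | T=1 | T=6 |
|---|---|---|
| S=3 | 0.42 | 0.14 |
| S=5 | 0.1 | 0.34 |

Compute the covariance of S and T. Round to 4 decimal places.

1.2880

E[S] = 3.88,  E[T] = 3.4
E[ST] = 14.48
Cov(S,T) = E[ST] − E[S]E[T] = 14.48 − (3.88)(3.4) = 1.288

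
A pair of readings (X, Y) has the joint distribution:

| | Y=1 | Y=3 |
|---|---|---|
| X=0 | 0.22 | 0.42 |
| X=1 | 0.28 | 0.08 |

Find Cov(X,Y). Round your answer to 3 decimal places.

-0.200

E[X] = 0.36,  E[Y] = 2
E[XY] = 0.52
Cov(X,Y) = E[XY] − E[X]E[Y] = 0.52 − (0.36)(2) = -0.2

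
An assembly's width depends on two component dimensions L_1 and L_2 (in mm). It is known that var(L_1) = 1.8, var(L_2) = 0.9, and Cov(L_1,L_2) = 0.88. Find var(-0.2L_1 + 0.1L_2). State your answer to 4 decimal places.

var(-0.2L_1 + 0.1L_2) = (-0.2)²·var(L_1) + (0.1)²·var(L_2) + 2·(-0.2)·(0.1)·Cov(L_1,L_2)
= 0.04·1.8 + 0.01·0.9 + -0.04·0.88 = 0.0458

0.0458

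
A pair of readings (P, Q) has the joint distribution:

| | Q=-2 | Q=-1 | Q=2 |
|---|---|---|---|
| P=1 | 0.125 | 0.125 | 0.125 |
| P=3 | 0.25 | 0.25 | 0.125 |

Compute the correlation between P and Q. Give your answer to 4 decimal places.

E[P] = 2.25,  E[Q] = -0.625
E[PQ] = -1.625
cov(P,Q) = E[PQ] − E[P]E[Q] = -1.625 − (2.25)(-0.625) = -0.21875
Var(P) = 0.9375,  Var(Q) = 2.484375
ρ = -0.21875 / √(0.9375·2.484375) ≈ -0.1433

-0.1433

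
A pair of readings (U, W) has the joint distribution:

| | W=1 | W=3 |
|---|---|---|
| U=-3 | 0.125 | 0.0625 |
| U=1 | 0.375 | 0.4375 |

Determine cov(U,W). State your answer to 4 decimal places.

0.2500

E[U] = 0.25,  E[W] = 2
E[UW] = 0.75
cov(U,W) = E[UW] − E[U]E[W] = 0.75 − (0.25)(2) = 0.25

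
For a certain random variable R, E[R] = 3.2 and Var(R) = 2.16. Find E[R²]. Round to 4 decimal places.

E[R²] = Var(R) + (E[R])² = 2.16 + (3.2)² = 12.4

12.4000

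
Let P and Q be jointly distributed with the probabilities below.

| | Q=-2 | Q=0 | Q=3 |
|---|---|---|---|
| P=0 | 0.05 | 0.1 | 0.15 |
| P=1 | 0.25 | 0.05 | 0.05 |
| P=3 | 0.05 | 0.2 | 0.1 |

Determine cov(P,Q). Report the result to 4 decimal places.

-0.0300

E[P] = 1.4,  E[Q] = 0.2
E[PQ] = 0.25
cov(P,Q) = E[PQ] − E[P]E[Q] = 0.25 − (1.4)(0.2) = -0.03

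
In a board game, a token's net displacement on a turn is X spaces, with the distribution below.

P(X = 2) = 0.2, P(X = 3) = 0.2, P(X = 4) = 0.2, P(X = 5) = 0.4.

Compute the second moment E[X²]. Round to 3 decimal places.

15.800

E[X²] = (2)²(0.2) + (3)²(0.2) + (4)²(0.2) + (5)²(0.4) = 15.8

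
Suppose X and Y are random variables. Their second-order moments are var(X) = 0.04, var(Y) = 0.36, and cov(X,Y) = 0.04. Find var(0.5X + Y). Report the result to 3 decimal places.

var(0.5X + Y) = (0.5)²·var(X) + (1)²·var(Y) + 2·(0.5)·(1)·cov(X,Y)
= 0.25·0.04 + 1·0.36 + 1·0.04 = 0.41

0.410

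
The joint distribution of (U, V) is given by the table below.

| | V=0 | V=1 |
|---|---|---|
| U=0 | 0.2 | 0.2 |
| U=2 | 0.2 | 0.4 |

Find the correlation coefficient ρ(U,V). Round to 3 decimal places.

E[U] = 1.2,  E[V] = 0.6
E[UV] = 0.8
Cov(U,V) = E[UV] − E[U]E[V] = 0.8 − (1.2)(0.6) = 0.08
Var(U) = 0.96,  Var(V) = 0.24
ρ = 0.08 / √(0.96·0.24) ≈ 0.167

0.167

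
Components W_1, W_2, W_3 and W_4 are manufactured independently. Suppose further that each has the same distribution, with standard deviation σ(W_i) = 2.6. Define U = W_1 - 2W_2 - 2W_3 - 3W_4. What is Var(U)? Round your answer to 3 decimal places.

Var(W_i) = (2.6)² = 6.76
By independence, Var(U) = (1)²Var(W_1) + (-2)²Var(W_2) + (-2)²Var(W_3) + (-3)²Var(W_4)
= (1)²·6.76 + (-2)²·6.76 + (-2)²·6.76 + (-3)²·6.76 = 121.68

121.680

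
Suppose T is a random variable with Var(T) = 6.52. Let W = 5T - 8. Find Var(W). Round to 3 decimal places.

Var(5T - 8) = (5)²·Var(T) = 25·6.52 = 163

163.000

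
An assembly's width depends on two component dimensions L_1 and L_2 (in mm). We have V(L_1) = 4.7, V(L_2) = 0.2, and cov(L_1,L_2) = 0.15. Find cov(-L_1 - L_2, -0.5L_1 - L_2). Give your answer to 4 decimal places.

cov(-L_1 - L_2, -0.5L_1 - L_2) = (-1)(-0.5)V(L_1) + (-1)(-1)V(L_2) + [(-1)(-1) + (-1)(-0.5)]cov(L_1,L_2)
= 0.5·4.7 + 1·0.2 + 1.5·0.15 = 2.775

2.7750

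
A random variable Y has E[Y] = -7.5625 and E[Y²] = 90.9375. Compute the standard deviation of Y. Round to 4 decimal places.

5.8091

Var(Y) = 90.9375 − (-7.5625)² = 33.74609375
sd(Y) = √33.74609375 ≈ 5.8091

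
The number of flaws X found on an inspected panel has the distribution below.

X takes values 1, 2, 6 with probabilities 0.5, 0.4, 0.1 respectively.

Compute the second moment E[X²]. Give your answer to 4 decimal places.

E[X²] = (1)²(0.5) + (2)²(0.4) + (6)²(0.1) = 5.7

5.7000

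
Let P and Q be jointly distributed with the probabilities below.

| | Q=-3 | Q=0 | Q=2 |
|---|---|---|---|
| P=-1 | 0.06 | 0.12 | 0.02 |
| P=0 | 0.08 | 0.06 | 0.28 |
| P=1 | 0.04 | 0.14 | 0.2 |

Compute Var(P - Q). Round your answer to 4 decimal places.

3.2816

E[P] = 0.18,  E[Q] = 0.46,  E[PQ] = 0.42
Var(P) = 0.58 − (0.18)² = 0.5476;  Var(Q) = 3.62 − (0.46)² = 3.4084
Cov(P,Q) = 0.42 − (0.18)(0.46) = 0.3372
Var(P - Q) = (1)²·0.5476 + (-1)²·3.4084 + 2·(1)·(-1)·0.3372 = 3.2816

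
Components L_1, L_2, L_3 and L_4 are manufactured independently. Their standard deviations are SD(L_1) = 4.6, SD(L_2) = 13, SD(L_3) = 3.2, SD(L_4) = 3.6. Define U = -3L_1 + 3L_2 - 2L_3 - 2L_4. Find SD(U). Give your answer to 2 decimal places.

Var(L_1) = 21.16, Var(L_2) = 169, Var(L_3) = 10.24, Var(L_4) = 12.96
By independence, Var(U) = (-3)²Var(L_1) + (3)²Var(L_2) + (-2)²Var(L_3) + (-2)²Var(L_4)
= (-3)²·21.16 + (3)²·169 + (-2)²·10.24 + (-2)²·12.96 = 1804.24
SD(U) = √1804.24 ≈ 42.48

42.48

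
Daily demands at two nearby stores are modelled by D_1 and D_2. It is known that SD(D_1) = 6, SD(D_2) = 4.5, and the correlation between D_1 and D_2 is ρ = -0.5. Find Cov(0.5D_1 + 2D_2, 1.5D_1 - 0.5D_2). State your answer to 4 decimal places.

Var(D_1) = (6)² = 36;  Var(D_2) = (4.5)² = 20.25
Cov(D_1,D_2) = ρ·SD(D_1)·SD(D_2) = -0.5·6·4.5 = -13.5
Cov(0.5D_1 + 2D_2, 1.5D_1 - 0.5D_2) = (0.5)(1.5)Var(D_1) + (2)(-0.5)Var(D_2) + [(0.5)(-0.5) + (2)(1.5)]Cov(D_1,D_2)
= 0.75·36 + -1·20.25 + 2.75·-13.5 = -30.375

-30.3750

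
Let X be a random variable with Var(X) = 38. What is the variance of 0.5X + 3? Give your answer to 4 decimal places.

9.5000

Var(0.5X + 3) = (0.5)²·Var(X) = 0.25·38 = 9.5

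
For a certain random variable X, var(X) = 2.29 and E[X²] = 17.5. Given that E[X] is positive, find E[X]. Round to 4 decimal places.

(E[X])² = E[X²] − var(X) = 17.5 − 2.29 = 15.21
E[X] = √15.21 = 3.9

3.9000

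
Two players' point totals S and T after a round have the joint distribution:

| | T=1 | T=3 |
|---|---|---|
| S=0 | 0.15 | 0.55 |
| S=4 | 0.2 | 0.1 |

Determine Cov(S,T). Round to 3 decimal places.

-0.760

E[S] = 1.2,  E[T] = 2.3
E[ST] = 2
Cov(S,T) = E[ST] − E[S]E[T] = 2 − (1.2)(2.3) = -0.76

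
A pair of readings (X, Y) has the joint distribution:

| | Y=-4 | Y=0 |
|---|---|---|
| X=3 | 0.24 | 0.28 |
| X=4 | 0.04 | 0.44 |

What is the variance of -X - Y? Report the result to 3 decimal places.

E[X] = 3.48,  E[Y] = -1.12,  E[XY] = -3.52
Var(X) = 12.36 − (3.48)² = 0.2496;  Var(Y) = 4.48 − (-1.12)² = 3.2256
cov(X,Y) = -3.52 − (3.48)(-1.12) = 0.3776
Var(-X - Y) = (-1)²·0.2496 + (-1)²·3.2256 + 2·(-1)·(-1)·0.3776 = 4.2304

4.230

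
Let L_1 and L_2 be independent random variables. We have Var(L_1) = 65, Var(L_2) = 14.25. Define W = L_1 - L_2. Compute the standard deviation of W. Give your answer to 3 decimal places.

8.902

By independence, Var(W) = (1)²Var(L_1) + (-1)²Var(L_2)
= (1)²·65 + (-1)²·14.25 = 79.25
SD(W) = √79.25 ≈ 8.902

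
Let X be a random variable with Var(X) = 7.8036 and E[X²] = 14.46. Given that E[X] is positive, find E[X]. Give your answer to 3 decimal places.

(E[X])² = E[X²] − Var(X) = 14.46 − 7.8036 = 6.6564
E[X] = √6.6564 = 2.58

2.580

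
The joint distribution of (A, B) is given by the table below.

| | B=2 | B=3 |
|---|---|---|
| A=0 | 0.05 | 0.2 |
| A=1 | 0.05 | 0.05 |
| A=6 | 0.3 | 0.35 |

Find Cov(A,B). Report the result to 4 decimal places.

E[A] = 4,  E[B] = 2.6
E[AB] = 10.15
Cov(A,B) = E[AB] − E[A]E[B] = 10.15 − (4)(2.6) = -0.25

-0.2500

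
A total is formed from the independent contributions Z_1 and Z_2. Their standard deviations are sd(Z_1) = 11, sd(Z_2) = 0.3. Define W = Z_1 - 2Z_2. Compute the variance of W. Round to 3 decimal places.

121.360

Var(Z_1) = 121, Var(Z_2) = 0.09
By independence, Var(W) = (1)²Var(Z_1) + (-2)²Var(Z_2)
= (1)²·121 + (-2)²·0.09 = 121.36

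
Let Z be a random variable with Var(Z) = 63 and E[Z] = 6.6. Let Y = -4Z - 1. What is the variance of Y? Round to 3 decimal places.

1008.000

Var(-4Z - 1) = (-4)²·Var(Z) = 16·63 = 1008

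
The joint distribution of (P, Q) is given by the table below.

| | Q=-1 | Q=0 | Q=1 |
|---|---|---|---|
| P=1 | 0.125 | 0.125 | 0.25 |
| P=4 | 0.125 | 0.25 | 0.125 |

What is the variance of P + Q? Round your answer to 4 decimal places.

2.4844

E[P] = 2.5,  E[Q] = 0.125,  E[PQ] = 0.125
Var(P) = 8.5 − (2.5)² = 2.25;  Var(Q) = 0.625 − (0.125)² = 0.609375
Cov(P,Q) = 0.125 − (2.5)(0.125) = -0.1875
Var(P + Q) = (1)²·2.25 + (1)²·0.609375 + 2·(1)·(1)·-0.1875 = 2.484375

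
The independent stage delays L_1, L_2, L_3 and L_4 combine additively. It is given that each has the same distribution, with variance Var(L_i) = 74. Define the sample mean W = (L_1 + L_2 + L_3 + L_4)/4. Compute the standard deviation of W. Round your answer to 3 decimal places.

By independence, Var(W) = (0.25)²Var(L_1) + (0.25)²Var(L_2) + (0.25)²Var(L_3) + (0.25)²Var(L_4)
= (0.25)²·74 + (0.25)²·74 + (0.25)²·74 + (0.25)²·74 = 18.5
SD(W) = √18.5 ≈ 4.301

4.301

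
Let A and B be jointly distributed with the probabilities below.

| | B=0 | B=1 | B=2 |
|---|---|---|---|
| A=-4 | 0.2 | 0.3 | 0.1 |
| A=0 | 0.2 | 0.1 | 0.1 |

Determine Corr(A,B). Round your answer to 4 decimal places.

E[A] = -2.4,  E[B] = 0.8
E[AB] = -2
Cov(A,B) = E[AB] − E[A]E[B] = -2 − (-2.4)(0.8) = -0.08
var(A) = 3.84,  var(B) = 0.56
ρ = -0.08 / √(3.84·0.56) ≈ -0.0546

-0.0546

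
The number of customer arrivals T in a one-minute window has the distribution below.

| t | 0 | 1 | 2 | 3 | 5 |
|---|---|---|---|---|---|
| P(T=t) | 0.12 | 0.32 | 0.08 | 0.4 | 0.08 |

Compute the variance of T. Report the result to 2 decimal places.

E[T] = (0)(0.12) + (1)(0.32) + (2)(0.08) + (3)(0.4) + (5)(0.08) = 2.08
E[T²] = (0)²(0.12) + (1)²(0.32) + (2)²(0.08) + (3)²(0.4) + (5)²(0.08) = 6.24
V(T) = E[T²] − (E[T])² = 6.24 − (2.08)² = 1.9136

1.91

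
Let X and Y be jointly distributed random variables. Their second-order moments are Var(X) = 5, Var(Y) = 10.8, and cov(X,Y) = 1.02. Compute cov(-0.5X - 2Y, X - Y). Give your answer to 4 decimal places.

17.5700

cov(-0.5X - 2Y, X - Y) = (-0.5)(1)Var(X) + (-2)(-1)Var(Y) + [(-0.5)(-1) + (-2)(1)]cov(X,Y)
= -0.5·5 + 2·10.8 + -1.5·1.02 = 17.57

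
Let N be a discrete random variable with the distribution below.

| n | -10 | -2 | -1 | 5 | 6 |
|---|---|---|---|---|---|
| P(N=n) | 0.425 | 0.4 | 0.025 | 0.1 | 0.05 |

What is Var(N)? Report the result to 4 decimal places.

30.1494

E[N] = (-10)(0.425) + (-2)(0.4) + (-1)(0.025) + (5)(0.1) + (6)(0.05) = -4.275
E[N²] = (-10)²(0.425) + (-2)²(0.4) + (-1)²(0.025) + (5)²(0.1) + (6)²(0.05) = 48.425
Var(N) = E[N²] − (E[N])² = 48.425 − (-4.275)² = 30.149375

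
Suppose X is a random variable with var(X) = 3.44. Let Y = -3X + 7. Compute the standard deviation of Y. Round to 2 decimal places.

var(-3X + 7) = (-3)²·3.44 = 30.96
σ(Y) = √30.96 ≈ 5.56

5.56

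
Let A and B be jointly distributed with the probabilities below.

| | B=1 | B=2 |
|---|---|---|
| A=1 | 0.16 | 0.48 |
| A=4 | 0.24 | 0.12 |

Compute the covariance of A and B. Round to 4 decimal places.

-0.2880

E[A] = 2.08,  E[B] = 1.6
E[AB] = 3.04
Cov(A,B) = E[AB] − E[A]E[B] = 3.04 − (2.08)(1.6) = -0.288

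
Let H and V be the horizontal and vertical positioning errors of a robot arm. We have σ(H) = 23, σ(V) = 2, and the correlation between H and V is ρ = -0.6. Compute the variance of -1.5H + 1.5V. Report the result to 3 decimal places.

Var(H) = (23)² = 529;  Var(V) = (2)² = 4
Cov(H,V) = ρ·σ(H)·σ(V) = -0.6·23·2 = -27.6
Var(-1.5H + 1.5V) = (-1.5)²·Var(H) + (1.5)²·Var(V) + 2·(-1.5)·(1.5)·Cov(H,V)
= 2.25·529 + 2.25·4 + -4.5·-27.6 = 1323.45

1323.450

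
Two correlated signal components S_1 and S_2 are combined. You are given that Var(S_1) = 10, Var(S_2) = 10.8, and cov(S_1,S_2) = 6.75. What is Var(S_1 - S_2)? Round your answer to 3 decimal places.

Var(S_1 - S_2) = (1)²·Var(S_1) + (-1)²·Var(S_2) + 2·(1)·(-1)·cov(S_1,S_2)
= 1·10 + 1·10.8 + -2·6.75 = 7.3

7.300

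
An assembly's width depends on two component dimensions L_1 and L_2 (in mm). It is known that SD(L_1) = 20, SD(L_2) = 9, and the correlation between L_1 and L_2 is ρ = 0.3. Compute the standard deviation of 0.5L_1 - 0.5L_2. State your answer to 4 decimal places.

9.6566

V(L_1) = (20)² = 400;  V(L_2) = (9)² = 81
Cov(L_1,L_2) = ρ·SD(L_1)·SD(L_2) = 0.3·20·9 = 54
V(0.5L_1 - 0.5L_2) = (0.5)²·V(L_1) + (-0.5)²·V(L_2) + 2·(0.5)·(-0.5)·Cov(L_1,L_2)
= 0.25·400 + 0.25·81 + -0.5·54 = 93.25
SD(0.5L_1 - 0.5L_2) = √93.25 ≈ 9.6566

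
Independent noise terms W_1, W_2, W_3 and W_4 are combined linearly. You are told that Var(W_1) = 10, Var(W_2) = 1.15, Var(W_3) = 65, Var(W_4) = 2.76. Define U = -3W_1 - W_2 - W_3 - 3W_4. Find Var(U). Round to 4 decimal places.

By independence, Var(U) = (-3)²Var(W_1) + (-1)²Var(W_2) + (-1)²Var(W_3) + (-3)²Var(W_4)
= (-3)²·10 + (-1)²·1.15 + (-1)²·65 + (-3)²·2.76 = 180.99

180.9900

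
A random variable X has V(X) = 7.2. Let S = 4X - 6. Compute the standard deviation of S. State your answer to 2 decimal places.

V(4X - 6) = (4)²·7.2 = 115.2
SD(S) = √115.2 ≈ 10.73

10.73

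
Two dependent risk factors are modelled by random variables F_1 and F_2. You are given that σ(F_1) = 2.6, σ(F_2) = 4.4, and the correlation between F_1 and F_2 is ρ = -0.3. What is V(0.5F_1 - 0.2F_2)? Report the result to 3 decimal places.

3.151

V(F_1) = (2.6)² = 6.76;  V(F_2) = (4.4)² = 19.36
Cov(F_1,F_2) = ρ·σ(F_1)·σ(F_2) = -0.3·2.6·4.4 = -3.432
V(0.5F_1 - 0.2F_2) = (0.5)²·V(F_1) + (-0.2)²·V(F_2) + 2·(0.5)·(-0.2)·Cov(F_1,F_2)
= 0.25·6.76 + 0.04·19.36 + -0.2·-3.432 = 3.1508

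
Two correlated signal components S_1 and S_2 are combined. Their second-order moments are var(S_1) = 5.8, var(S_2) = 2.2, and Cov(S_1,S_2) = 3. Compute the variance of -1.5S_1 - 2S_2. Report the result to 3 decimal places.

var(-1.5S_1 - 2S_2) = (-1.5)²·var(S_1) + (-2)²·var(S_2) + 2·(-1.5)·(-2)·Cov(S_1,S_2)
= 2.25·5.8 + 4·2.2 + 6·3 = 39.85

39.850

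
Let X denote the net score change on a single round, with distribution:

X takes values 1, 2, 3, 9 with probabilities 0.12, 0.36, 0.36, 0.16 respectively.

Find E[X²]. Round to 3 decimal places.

17.760

E[X²] = (1)²(0.12) + (2)²(0.36) + (3)²(0.36) + (9)²(0.16) = 17.76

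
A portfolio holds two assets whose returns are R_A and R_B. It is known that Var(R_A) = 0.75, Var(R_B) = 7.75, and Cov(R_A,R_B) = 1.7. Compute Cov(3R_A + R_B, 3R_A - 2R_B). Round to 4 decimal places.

-13.8500

Cov(3R_A + R_B, 3R_A - 2R_B) = (3)(3)Var(R_A) + (1)(-2)Var(R_B) + [(3)(-2) + (1)(3)]Cov(R_A,R_B)
= 9·0.75 + -2·7.75 + -3·1.7 = -13.85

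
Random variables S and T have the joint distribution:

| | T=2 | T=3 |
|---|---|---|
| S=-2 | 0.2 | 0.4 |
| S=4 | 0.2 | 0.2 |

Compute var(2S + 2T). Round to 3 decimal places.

33.600

E[S] = 0.4,  E[T] = 2.6,  E[ST] = 0.8
var(S) = 8.8 − (0.4)² = 8.64;  var(T) = 7 − (2.6)² = 0.24
cov(S,T) = 0.8 − (0.4)(2.6) = -0.24
var(2S + 2T) = (2)²·8.64 + (2)²·0.24 + 2·(2)·(2)·-0.24 = 33.6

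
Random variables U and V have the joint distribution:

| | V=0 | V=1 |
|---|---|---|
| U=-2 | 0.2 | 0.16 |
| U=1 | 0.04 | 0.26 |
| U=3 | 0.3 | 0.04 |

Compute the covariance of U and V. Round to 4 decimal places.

-0.2160

E[U] = 0.6,  E[V] = 0.46
E[UV] = 0.06
Cov(U,V) = E[UV] − E[U]E[V] = 0.06 − (0.6)(0.46) = -0.216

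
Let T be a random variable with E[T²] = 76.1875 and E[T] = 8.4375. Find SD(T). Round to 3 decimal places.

2.235

Var(T) = 76.1875 − (8.4375)² = 4.99609375
SD(T) = √4.99609375 ≈ 2.235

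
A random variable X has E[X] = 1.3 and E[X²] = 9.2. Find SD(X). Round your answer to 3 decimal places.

V(X) = 9.2 − (1.3)² = 7.51
SD(X) = √7.51 ≈ 2.740

2.740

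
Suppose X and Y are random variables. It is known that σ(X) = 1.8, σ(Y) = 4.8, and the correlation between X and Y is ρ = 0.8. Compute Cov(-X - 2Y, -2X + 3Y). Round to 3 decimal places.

var(X) = (1.8)² = 3.24;  var(Y) = (4.8)² = 23.04
Cov(X,Y) = ρ·σ(X)·σ(Y) = 0.8·1.8·4.8 = 6.912
Cov(-X - 2Y, -2X + 3Y) = (-1)(-2)var(X) + (-2)(3)var(Y) + [(-1)(3) + (-2)(-2)]Cov(X,Y)
= 2·3.24 + -6·23.04 + 1·6.912 = -124.848

-124.848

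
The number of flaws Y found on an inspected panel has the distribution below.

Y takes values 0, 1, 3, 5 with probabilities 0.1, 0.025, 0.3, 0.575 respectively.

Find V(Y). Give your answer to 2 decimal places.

2.66

E[Y] = (0)(0.1) + (1)(0.025) + (3)(0.3) + (5)(0.575) = 3.8
E[Y²] = (0)²(0.1) + (1)²(0.025) + (3)²(0.3) + (5)²(0.575) = 17.1
V(Y) = E[Y²] − (E[Y])² = 17.1 − (3.8)² = 2.66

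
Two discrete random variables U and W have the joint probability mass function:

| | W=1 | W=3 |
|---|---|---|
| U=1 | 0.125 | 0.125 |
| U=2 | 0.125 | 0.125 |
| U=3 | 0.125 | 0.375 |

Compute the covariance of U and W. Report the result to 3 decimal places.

E[U] = 2.25,  E[W] = 2.25
E[UW] = 5.25
cov(U,W) = E[UW] − E[U]E[W] = 5.25 − (2.25)(2.25) = 0.1875

0.188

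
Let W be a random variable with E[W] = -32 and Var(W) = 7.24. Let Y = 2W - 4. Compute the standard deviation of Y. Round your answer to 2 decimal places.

5.38

Var(2W - 4) = (2)²·7.24 = 28.96
SD(Y) = √28.96 ≈ 5.38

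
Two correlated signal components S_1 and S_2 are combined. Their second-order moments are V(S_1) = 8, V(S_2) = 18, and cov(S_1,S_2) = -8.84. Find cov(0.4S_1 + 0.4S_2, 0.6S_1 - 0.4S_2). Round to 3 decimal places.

cov(0.4S_1 + 0.4S_2, 0.6S_1 - 0.4S_2) = (0.4)(0.6)V(S_1) + (0.4)(-0.4)V(S_2) + [(0.4)(-0.4) + (0.4)(0.6)]cov(S_1,S_2)
= 0.24·8 + -0.16·18 + 0.08·-8.84 = -1.6672

-1.667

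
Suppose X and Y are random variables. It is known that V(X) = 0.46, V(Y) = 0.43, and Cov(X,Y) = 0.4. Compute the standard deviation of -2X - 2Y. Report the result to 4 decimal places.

2.6000

V(-2X - 2Y) = (-2)²·V(X) + (-2)²·V(Y) + 2·(-2)·(-2)·Cov(X,Y)
= 4·0.46 + 4·0.43 + 8·0.4 = 6.76
SD(-2X - 2Y) = √6.76 ≈ 2.6000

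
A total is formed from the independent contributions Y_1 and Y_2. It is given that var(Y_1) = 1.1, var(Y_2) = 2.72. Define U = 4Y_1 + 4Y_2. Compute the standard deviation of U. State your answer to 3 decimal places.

By independence, var(U) = (4)²var(Y_1) + (4)²var(Y_2)
= (4)²·1.1 + (4)²·2.72 = 61.12
SD(U) = √61.12 ≈ 7.818

7.818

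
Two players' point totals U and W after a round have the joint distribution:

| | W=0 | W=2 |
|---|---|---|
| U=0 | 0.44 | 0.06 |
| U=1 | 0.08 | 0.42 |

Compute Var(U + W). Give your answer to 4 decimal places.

1.9684

E[U] = 0.5,  E[W] = 0.96,  E[UW] = 0.84
Var(U) = 0.5 − (0.5)² = 0.25;  Var(W) = 1.92 − (0.96)² = 0.9984
Cov(U,W) = 0.84 − (0.5)(0.96) = 0.36
Var(U + W) = (1)²·0.25 + (1)²·0.9984 + 2·(1)·(1)·0.36 = 1.9684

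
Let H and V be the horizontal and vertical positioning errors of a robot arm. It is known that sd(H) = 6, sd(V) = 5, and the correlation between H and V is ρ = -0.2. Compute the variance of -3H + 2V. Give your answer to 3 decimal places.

Var(H) = (6)² = 36;  Var(V) = (5)² = 25
cov(H,V) = ρ·sd(H)·sd(V) = -0.2·6·5 = -6
Var(-3H + 2V) = (-3)²·Var(H) + (2)²·Var(V) + 2·(-3)·(2)·cov(H,V)
= 9·36 + 4·25 + -12·-6 = 496

496.000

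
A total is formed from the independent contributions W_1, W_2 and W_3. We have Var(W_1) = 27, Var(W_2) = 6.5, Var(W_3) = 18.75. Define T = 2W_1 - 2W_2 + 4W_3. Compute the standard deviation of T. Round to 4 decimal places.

By independence, Var(T) = (2)²Var(W_1) + (-2)²Var(W_2) + (4)²Var(W_3)
= (2)²·27 + (-2)²·6.5 + (4)²·18.75 = 434
SD(T) = √434 ≈ 20.8327

20.8327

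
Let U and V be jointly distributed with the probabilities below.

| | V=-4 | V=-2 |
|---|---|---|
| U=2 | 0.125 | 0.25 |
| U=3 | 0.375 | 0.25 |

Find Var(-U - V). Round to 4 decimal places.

E[U] = 2.625,  E[V] = -3,  E[UV] = -8
Var(U) = 7.125 − (2.625)² = 0.234375;  Var(V) = 10 − (-3)² = 1
Cov(U,V) = -8 − (2.625)(-3) = -0.125
Var(-U - V) = (-1)²·0.234375 + (-1)²·1 + 2·(-1)·(-1)·-0.125 = 0.984375

0.9844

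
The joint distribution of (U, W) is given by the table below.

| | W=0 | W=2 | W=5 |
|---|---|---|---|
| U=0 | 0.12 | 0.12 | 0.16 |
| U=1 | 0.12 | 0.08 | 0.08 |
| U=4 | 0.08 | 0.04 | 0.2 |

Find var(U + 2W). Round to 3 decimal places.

E[U] = 1.56,  E[W] = 2.68,  E[UW] = 4.88
var(U) = 5.4 − (1.56)² = 2.9664;  var(W) = 11.96 − (2.68)² = 4.7776
Cov(U,W) = 4.88 − (1.56)(2.68) = 0.6992
var(U + 2W) = (1)²·2.9664 + (2)²·4.7776 + 2·(1)·(2)·0.6992 = 24.8736

24.874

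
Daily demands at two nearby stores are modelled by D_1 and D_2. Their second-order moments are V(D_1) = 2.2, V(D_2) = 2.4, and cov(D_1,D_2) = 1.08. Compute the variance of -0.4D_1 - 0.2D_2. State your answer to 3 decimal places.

0.621

V(-0.4D_1 - 0.2D_2) = (-0.4)²·V(D_1) + (-0.2)²·V(D_2) + 2·(-0.4)·(-0.2)·cov(D_1,D_2)
= 0.16·2.2 + 0.04·2.4 + 0.16·1.08 = 0.6208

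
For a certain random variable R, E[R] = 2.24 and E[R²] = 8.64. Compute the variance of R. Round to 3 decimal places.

var(R) = 8.64 − (2.24)² = 3.6224

3.622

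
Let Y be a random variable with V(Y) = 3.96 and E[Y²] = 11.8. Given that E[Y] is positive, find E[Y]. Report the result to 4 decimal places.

(E[Y])² = E[Y²] − V(Y) = 11.8 − 3.96 = 7.84
E[Y] = √7.84 = 2.8

2.8000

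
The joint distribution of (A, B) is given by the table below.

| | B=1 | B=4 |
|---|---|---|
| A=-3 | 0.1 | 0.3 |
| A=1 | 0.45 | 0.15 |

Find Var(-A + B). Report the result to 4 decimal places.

8.9475

E[A] = -0.6,  E[B] = 2.35,  E[AB] = -2.85
Var(A) = 4.2 − (-0.6)² = 3.84;  Var(B) = 7.75 − (2.35)² = 2.2275
cov(A,B) = -2.85 − (-0.6)(2.35) = -1.44
Var(-A + B) = (-1)²·3.84 + (1)²·2.2275 + 2·(-1)·(1)·-1.44 = 8.9475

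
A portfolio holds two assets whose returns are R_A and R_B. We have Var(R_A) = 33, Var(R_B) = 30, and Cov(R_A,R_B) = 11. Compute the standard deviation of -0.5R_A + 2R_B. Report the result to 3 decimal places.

Var(-0.5R_A + 2R_B) = (-0.5)²·Var(R_A) + (2)²·Var(R_B) + 2·(-0.5)·(2)·Cov(R_A,R_B)
= 0.25·33 + 4·30 + -2·11 = 106.25
SD(-0.5R_A + 2R_B) = √106.25 ≈ 10.308

10.308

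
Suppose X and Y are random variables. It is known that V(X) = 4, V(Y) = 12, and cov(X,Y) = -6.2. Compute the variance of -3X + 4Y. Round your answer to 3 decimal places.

376.800

V(-3X + 4Y) = (-3)²·V(X) + (4)²·V(Y) + 2·(-3)·(4)·cov(X,Y)
= 9·4 + 16·12 + -24·-6.2 = 376.8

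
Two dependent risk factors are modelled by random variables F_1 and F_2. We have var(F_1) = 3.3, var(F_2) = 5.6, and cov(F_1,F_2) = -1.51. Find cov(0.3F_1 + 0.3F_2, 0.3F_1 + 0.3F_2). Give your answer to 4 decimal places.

cov(0.3F_1 + 0.3F_2, 0.3F_1 + 0.3F_2) = (0.3)(0.3)var(F_1) + (0.3)(0.3)var(F_2) + [(0.3)(0.3) + (0.3)(0.3)]cov(F_1,F_2)
= 0.09·3.3 + 0.09·5.6 + 0.18·-1.51 = 0.5292

0.5292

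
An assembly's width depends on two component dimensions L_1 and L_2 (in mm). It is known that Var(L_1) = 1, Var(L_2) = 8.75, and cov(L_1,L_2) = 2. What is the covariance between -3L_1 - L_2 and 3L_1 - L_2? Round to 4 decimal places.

-0.2500

cov(-3L_1 - L_2, 3L_1 - L_2) = (-3)(3)Var(L_1) + (-1)(-1)Var(L_2) + [(-3)(-1) + (-1)(3)]cov(L_1,L_2)
= -9·1 + 1·8.75 + 0·2 = -0.25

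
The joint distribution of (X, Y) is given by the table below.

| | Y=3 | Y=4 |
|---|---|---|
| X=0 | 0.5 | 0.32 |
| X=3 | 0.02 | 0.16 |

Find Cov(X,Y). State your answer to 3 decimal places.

E[X] = 0.54,  E[Y] = 3.48
E[XY] = 2.1
Cov(X,Y) = E[XY] − E[X]E[Y] = 2.1 − (0.54)(3.48) = 0.2208

0.221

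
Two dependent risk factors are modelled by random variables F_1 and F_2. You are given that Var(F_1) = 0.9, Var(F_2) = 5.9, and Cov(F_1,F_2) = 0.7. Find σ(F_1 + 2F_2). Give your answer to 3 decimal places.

5.225

Var(F_1 + 2F_2) = (1)²·Var(F_1) + (2)²·Var(F_2) + 2·(1)·(2)·Cov(F_1,F_2)
= 1·0.9 + 4·5.9 + 4·0.7 = 27.3
σ(F_1 + 2F_2) = √27.3 ≈ 5.225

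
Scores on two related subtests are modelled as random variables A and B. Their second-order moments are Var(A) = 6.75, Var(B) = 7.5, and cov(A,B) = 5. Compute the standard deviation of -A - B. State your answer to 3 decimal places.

4.924

Var(-A - B) = (-1)²·Var(A) + (-1)²·Var(B) + 2·(-1)·(-1)·cov(A,B)
= 1·6.75 + 1·7.5 + 2·5 = 24.25
σ(-A - B) = √24.25 ≈ 4.924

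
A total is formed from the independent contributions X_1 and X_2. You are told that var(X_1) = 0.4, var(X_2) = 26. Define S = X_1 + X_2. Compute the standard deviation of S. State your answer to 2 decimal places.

By independence, var(S) = (1)²var(X_1) + (1)²var(X_2)
= (1)²·0.4 + (1)²·26 = 26.4
σ(S) = √26.4 ≈ 5.14

5.14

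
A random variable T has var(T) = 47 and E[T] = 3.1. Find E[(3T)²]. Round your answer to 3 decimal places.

E[3T] = 3·3.1 = 9.3
var(3T) = (3)²·47 = 423
E[(3T)²] = var((3T)) + (E[(3T)])² = 423 + (9.3)² = 509.49

509.490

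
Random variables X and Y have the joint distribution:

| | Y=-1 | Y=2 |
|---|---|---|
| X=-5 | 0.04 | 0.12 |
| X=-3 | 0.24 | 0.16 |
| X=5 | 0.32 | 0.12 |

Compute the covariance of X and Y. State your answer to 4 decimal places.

-1.6800

E[X] = 0.2,  E[Y] = 0.2
E[XY] = -1.64
cov(X,Y) = E[XY] − E[X]E[Y] = -1.64 − (0.2)(0.2) = -1.68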